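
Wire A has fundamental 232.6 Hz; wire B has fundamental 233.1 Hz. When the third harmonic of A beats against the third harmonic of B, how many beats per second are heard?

1.5 Hz

Third harmonic of the first: 3·232.6 = 697.8 Hz.
Third harmonic of the second: 3·233.1 = 699.3 Hz.
f_beat = |697.8 − 699.3| = 1.5 Hz.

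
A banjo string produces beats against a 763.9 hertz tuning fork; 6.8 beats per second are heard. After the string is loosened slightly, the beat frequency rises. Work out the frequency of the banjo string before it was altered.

757.1 Hz

|f − 763.9| = 6.8, so the banjo string was at either 757.1 Hz or 770.7 Hz.
Reducing tension lowers a string's frequency; the adjustment lowers the banjo string's frequency.
The beat rate rose, so the adjustment moved the banjo string further from 763.9 Hz — it was already below the reference.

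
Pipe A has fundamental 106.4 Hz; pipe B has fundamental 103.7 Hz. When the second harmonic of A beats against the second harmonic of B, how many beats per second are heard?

5.4 Hz

Second harmonic of the first: 2·106.4 = 212.8 Hz.
Second harmonic of the second: 2·103.7 = 207.4 Hz.
f_beat = |212.8 − 207.4| = 5.4 Hz.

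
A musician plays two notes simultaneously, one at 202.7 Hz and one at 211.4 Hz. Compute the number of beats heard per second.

Beats arise from superposition of two nearby frequencies; the beat rate is |f₁ − f₂|.
|202.7 − 211.4| = 8.7 Hz.

8.7 Hz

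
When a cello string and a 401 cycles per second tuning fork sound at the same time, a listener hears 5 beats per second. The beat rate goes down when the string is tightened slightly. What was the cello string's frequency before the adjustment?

396 Hz

|f − 401| = 5, so the cello string was at either 396 Hz or 406 Hz.
Increasing tension raises a string's frequency; the adjustment raises the cello string's frequency.
The beat rate fell, so the adjustment moved the cello string toward 401 Hz — it must have started below the reference.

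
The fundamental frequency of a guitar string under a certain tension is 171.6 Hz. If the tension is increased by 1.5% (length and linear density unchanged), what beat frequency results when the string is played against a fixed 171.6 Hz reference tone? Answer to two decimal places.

For a string, f ∝ √T, so the new frequency is 171.6·√1.015 = 172.8822 Hz.
f_beat = |172.8822 − 171.6| = 1.28 Hz.

1.28 Hz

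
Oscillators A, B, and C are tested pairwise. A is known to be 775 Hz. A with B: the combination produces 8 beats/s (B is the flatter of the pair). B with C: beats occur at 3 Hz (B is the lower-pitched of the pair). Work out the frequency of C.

B is below A, so f_B = 775 − 8 = 767 Hz.
C is above B, so f_C = 767 + 3 = 770 Hz.

770 Hz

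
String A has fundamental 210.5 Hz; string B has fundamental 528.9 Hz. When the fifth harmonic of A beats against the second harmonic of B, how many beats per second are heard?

Fifth harmonic of the first: 5·210.5 = 1052.5 Hz.
Second harmonic of the second: 2·528.9 = 1057.8 Hz.
f_beat = |1052.5 − 1057.8| = 5.3 Hz.

5.3 Hz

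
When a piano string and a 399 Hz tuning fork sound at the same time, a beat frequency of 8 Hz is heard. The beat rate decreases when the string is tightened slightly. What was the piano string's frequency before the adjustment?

|f − 399| = 8, so the piano string was at either 391 Hz or 407 Hz.
Increasing tension raises a string's frequency; the adjustment raises the piano string's frequency.
The beat rate fell, so the adjustment moved the piano string toward 399 Hz — it must have started below the reference.

391 Hz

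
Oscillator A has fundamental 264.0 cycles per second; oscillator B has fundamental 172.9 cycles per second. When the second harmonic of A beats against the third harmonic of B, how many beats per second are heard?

Second harmonic of the first: 2·264.0 = 528.0 Hz.
Third harmonic of the second: 3·172.9 = 518.7 Hz.
f_beat = |528.0 − 518.7| = 9.3 Hz.

9.3 Hz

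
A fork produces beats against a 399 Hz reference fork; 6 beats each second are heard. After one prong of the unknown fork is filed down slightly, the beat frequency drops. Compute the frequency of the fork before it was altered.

|f − 399| = 6, so the fork was at either 393 Hz or 405 Hz.
Filing a prong removes mass and raises the fork's frequency; the adjustment raises the fork's frequency.
The beat rate fell, so the adjustment moved the fork toward 399 Hz — it must have started below the reference.

393 Hz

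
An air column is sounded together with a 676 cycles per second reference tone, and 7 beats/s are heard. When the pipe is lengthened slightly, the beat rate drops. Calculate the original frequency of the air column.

683 Hz

|f − 676| = 7, so the air column was at either 669 Hz or 683 Hz.
A longer pipe has a lower fundamental; the adjustment lowers the air column's frequency.
The beat rate fell, so the adjustment moved the air column toward 676 Hz — it must have started above the reference.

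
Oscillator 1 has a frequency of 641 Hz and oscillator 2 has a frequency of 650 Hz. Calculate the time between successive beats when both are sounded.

f_beat = |641 − 650| = 9 Hz.
Beat period T = 1 / f_beat = 1 / 9 s.

0.111 s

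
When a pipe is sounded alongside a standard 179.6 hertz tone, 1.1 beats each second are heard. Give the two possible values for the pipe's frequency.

178.5 Hz or 180.7 Hz

|f − 179.6| = 1.1, so f = 179.6 ± 1.1.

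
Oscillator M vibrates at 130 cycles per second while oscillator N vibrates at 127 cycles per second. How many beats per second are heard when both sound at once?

f_beat = |f₁ − f₂|.
|130 − 127| = 3 Hz.

3 Hz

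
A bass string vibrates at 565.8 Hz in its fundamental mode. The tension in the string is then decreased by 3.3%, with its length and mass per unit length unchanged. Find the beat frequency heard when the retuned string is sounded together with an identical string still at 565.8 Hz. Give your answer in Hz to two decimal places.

9.41 Hz

For a string, f ∝ √T, so the new frequency is 565.8·√0.967 = 556.3860 Hz.
f_beat = |556.3860 − 565.8| = 9.41 Hz.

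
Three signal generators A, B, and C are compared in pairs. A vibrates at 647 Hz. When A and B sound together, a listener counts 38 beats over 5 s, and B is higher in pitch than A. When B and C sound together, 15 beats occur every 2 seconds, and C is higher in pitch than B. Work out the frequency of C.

662.1 Hz

A–B: Beat frequency = 38/5 = 7.6 Hz.
B is above A, so f_B = 647 + 7.6 = 654.6 Hz.
B–C: Beat frequency = 15/2 = 7.5 Hz.
C is above B, so f_C = 654.6 + 7.5 = 662.1 Hz.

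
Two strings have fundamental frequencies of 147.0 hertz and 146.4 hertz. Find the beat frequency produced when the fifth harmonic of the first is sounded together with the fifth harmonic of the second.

3.0 Hz

Fifth harmonic of the first: 5·147.0 = 735.0 Hz.
Fifth harmonic of the second: 5·146.4 = 732.0 Hz.
f_beat = |735.0 − 732.0| = 3.0 Hz.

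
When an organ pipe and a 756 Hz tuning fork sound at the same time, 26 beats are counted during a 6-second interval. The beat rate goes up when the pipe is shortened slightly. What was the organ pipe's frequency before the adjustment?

Beat frequency = 26/6 = 4.3333 Hz.
|f − 756| = 4.3333, so the organ pipe was at either 751.6667 Hz or 760.3333 Hz.
A shorter pipe has a higher fundamental; the adjustment raises the organ pipe's frequency.
The beat rate rose, so the adjustment moved the organ pipe further from 756 Hz — it was already above the reference.

760.3333 Hz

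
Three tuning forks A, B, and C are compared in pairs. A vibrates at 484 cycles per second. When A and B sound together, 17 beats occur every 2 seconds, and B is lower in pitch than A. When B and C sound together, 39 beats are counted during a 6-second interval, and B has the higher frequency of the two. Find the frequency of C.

469 Hz

A–B: Beat frequency = 17/2 = 8.5 Hz.
B is below A, so f_B = 484 − 8.5 = 475.5 Hz.
B–C: Beat frequency = 39/6 = 6.5 Hz.
C is below B, so f_C = 475.5 − 6.5 = 469 Hz.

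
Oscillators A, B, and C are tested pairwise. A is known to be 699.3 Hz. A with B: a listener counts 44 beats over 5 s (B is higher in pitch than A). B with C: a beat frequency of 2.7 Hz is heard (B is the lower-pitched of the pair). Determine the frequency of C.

A–B: Beat frequency = 44/5 = 8.8 Hz.
B is above A, so f_B = 699.3 + 8.8 = 708.1 Hz.
C is above B, so f_C = 708.1 + 2.7 = 710.8 Hz.

710.8 Hz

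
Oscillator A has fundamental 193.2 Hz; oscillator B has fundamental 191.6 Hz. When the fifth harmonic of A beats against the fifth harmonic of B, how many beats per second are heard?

Fifth harmonic of the first: 5·193.2 = 966.0 Hz.
Fifth harmonic of the second: 5·191.6 = 958.0 Hz.
f_beat = |966.0 − 958.0| = 8.0 Hz.

8.0 Hz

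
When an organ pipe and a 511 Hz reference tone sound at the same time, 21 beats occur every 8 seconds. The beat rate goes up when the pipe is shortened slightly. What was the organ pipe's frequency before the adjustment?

513.625 Hz

Beat frequency = 21/8 = 2.625 Hz.
|f − 511| = 2.625, so the organ pipe was at either 508.375 Hz or 513.625 Hz.
A shorter pipe has a higher fundamental; the adjustment raises the organ pipe's frequency.
The beat rate rose, so the adjustment moved the organ pipe further from 511 Hz — it was already above the reference.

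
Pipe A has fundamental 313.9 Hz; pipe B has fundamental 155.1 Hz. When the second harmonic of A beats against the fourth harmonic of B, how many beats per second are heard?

7.4 Hz

Second harmonic of the first: 2·313.9 = 627.8 Hz.
Fourth harmonic of the second: 4·155.1 = 620.4 Hz.
f_beat = |627.8 − 620.4| = 7.4 Hz.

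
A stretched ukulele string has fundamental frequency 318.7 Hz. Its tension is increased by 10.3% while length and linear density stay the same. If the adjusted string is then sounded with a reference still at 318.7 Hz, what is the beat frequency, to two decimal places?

16.01 Hz

For a string, f ∝ √T, so the new frequency is 318.7·√1.103 = 334.7109 Hz.
f_beat = |334.7109 − 318.7| = 16.01 Hz.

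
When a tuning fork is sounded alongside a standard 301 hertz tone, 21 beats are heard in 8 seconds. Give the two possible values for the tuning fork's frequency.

298.375 Hz or 303.625 Hz

Beat frequency = 21/8 = 2.625 Hz.
|f − 301| = 2.625, so f = 301 ± 2.625.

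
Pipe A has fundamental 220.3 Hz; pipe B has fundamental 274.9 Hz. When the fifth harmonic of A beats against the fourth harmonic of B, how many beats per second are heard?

Fifth harmonic of the first: 5·220.3 = 1101.5 Hz.
Fourth harmonic of the second: 4·274.9 = 1099.6 Hz.
f_beat = |1101.5 − 1099.6| = 1.9 Hz.

1.9 Hz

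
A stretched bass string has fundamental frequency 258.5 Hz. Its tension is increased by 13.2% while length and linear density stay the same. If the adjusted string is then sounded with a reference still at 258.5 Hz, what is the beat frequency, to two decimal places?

For a string, f ∝ √T, so the new frequency is 258.5·√1.132 = 275.0323 Hz.
f_beat = |275.0323 − 258.5| = 16.53 Hz.

16.53 Hz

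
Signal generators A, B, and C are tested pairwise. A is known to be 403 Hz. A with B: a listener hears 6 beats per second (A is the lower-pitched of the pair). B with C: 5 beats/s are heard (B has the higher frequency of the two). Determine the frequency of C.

404 Hz

B is above A, so f_B = 403 + 6 = 409 Hz.
C is below B, so f_C = 409 − 5 = 404 Hz.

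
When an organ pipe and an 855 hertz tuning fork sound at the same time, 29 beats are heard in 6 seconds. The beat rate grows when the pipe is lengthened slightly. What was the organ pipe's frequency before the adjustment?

Beat frequency = 29/6 = 4.8333 Hz.
|f − 855| = 4.8333, so the organ pipe was at either 850.1667 Hz or 859.8333 Hz.
A longer pipe has a lower fundamental; the adjustment lowers the organ pipe's frequency.
The beat rate rose, so the adjustment moved the organ pipe further from 855 Hz — it was already below the reference.

850.1667 Hz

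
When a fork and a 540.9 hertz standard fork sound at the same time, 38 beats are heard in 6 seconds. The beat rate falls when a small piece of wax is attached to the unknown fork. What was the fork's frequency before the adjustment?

Beat frequency = 38/6 = 6.3333 Hz.
|f − 540.9| = 6.3333, so the fork was at either 534.5667 Hz or 547.2333 Hz.
Loading a fork with wax lowers its frequency; the adjustment lowers the fork's frequency.
The beat rate fell, so the adjustment moved the fork toward 540.9 Hz — it must have started above the reference.

547.2333 Hz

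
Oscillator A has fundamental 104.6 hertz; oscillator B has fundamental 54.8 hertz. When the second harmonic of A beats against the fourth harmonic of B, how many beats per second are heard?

Second harmonic of the first: 2·104.6 = 209.2 Hz.
Fourth harmonic of the second: 4·54.8 = 219.2 Hz.
f_beat = |209.2 − 219.2| = 10.0 Hz.

10.0 Hz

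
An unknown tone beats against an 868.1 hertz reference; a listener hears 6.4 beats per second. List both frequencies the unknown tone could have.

|f − 868.1| = 6.4, so f = 868.1 ± 6.4.

861.7 Hz or 874.5 Hz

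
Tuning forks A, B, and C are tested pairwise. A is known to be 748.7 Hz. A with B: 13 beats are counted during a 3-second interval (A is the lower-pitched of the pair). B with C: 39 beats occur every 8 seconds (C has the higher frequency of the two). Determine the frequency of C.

A–B: Beat frequency = 13/3 = 4.3333 Hz.
B is above A, so f_B = 748.7 + 4.3333 = 753.0333 Hz.
B–C: Beat frequency = 39/8 = 4.875 Hz.
C is above B, so f_C = 753.0333 + 4.875 = 757.9083 Hz.

757.9083 Hz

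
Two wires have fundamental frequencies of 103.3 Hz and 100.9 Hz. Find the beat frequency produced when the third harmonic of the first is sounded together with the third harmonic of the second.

7.2 Hz

Third harmonic of the first: 3·103.3 = 309.9 Hz.
Third harmonic of the second: 3·100.9 = 302.7 Hz.
f_beat = |309.9 − 302.7| = 7.2 Hz.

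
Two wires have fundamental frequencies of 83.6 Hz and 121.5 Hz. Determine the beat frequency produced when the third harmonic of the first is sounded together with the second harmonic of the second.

7.8 Hz

Third harmonic of the first: 3·83.6 = 250.8 Hz.
Second harmonic of the second: 2·121.5 = 243.0 Hz.
f_beat = |250.8 − 243.0| = 7.8 Hz.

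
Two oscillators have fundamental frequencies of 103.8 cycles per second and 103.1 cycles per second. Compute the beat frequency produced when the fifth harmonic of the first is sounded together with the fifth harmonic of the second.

3.5 Hz

Fifth harmonic of the first: 5·103.8 = 519.0 Hz.
Fifth harmonic of the second: 5·103.1 = 515.5 Hz.
f_beat = |519.0 − 515.5| = 3.5 Hz.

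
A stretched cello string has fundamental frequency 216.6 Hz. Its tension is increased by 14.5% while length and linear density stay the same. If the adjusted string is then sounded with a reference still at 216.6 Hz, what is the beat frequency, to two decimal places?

15.17 Hz

For a string, f ∝ √T, so the new frequency is 216.6·√1.145 = 231.7721 Hz.
f_beat = |231.7721 − 216.6| = 15.17 Hz.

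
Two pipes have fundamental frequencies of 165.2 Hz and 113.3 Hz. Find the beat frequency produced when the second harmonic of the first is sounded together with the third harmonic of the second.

Second harmonic of the first: 2·165.2 = 330.4 Hz.
Third harmonic of the second: 3·113.3 = 339.9 Hz.
f_beat = |330.4 − 339.9| = 9.5 Hz.

9.5 Hz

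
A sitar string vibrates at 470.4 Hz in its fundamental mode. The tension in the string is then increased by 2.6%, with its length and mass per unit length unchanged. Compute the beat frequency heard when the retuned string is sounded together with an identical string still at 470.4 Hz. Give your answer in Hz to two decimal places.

6.08 Hz

For a string, f ∝ √T, so the new frequency is 470.4·√1.026 = 476.4760 Hz.
f_beat = |476.4760 − 470.4| = 6.08 Hz.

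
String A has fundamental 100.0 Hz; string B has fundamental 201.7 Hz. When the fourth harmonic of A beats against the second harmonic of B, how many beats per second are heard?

3.4 Hz

Fourth harmonic of the first: 4·100.0 = 400.0 Hz.
Second harmonic of the second: 2·201.7 = 403.4 Hz.
f_beat = |400.0 − 403.4| = 3.4 Hz.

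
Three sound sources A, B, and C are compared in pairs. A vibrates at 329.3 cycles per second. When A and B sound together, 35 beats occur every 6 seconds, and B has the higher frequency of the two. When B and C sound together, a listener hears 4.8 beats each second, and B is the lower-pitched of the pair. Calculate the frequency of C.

A–B: Beat frequency = 35/6 = 5.8333 Hz.
B is above A, so f_B = 329.3 + 5.8333 = 335.1333 Hz.
C is above B, so f_C = 335.1333 + 4.8 = 339.9333 Hz.

339.9333 Hz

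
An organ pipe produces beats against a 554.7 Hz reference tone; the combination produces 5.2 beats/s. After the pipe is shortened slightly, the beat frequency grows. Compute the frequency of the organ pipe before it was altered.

|f − 554.7| = 5.2, so the organ pipe was at either 549.5 Hz or 559.9 Hz.
A shorter pipe has a higher fundamental; the adjustment raises the organ pipe's frequency.
The beat rate rose, so the adjustment moved the organ pipe further from 554.7 Hz — it was already above the reference.

559.9 Hz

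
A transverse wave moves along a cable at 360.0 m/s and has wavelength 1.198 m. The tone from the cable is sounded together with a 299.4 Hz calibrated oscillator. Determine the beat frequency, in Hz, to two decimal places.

Source frequency f = v/λ = 360.0/1.198 = 300.5008 Hz.
f_beat = |300.5008 − 299.4| = 1.10 Hz.

1.10 Hz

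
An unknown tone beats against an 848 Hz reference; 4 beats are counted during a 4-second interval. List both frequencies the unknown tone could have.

847 Hz or 849 Hz

Beat frequency = 4/4 = 1 Hz.
|f − 848| = 1, so f = 848 ± 1.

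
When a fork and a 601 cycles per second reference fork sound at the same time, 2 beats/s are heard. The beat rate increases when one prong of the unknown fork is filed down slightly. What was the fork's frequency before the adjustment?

603 Hz

|f − 601| = 2, so the fork was at either 599 Hz or 603 Hz.
Filing a prong removes mass and raises the fork's frequency; the adjustment raises the fork's frequency.
The beat rate rose, so the adjustment moved the fork further from 601 Hz — it was already above the reference.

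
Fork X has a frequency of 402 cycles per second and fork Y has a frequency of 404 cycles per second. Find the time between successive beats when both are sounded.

f_beat = |402 − 404| = 2 Hz.
Beat period T = 1 / f_beat = 1 / 2 s.

0.500 s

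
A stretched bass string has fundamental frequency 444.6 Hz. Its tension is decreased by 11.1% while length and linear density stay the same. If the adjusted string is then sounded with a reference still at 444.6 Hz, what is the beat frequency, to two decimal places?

25.40 Hz

For a string, f ∝ √T, so the new frequency is 444.6·√0.889 = 419.1991 Hz.
f_beat = |419.1991 − 444.6| = 25.40 Hz.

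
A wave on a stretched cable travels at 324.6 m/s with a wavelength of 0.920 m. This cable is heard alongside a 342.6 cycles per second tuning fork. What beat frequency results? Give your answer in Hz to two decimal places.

10.23 Hz

Source frequency f = v/λ = 324.6/0.920 = 352.8261 Hz.
f_beat = |352.8261 − 342.6| = 10.23 Hz.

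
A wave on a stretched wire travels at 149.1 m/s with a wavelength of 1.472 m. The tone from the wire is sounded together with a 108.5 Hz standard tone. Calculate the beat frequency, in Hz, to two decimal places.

Source frequency f = v/λ = 149.1/1.472 = 101.2908 Hz.
f_beat = |101.2908 − 108.5| = 7.21 Hz.

7.21 Hz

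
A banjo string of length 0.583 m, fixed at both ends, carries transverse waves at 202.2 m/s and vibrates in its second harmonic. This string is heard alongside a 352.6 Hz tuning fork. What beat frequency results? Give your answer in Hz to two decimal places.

For a string fixed at both ends, f_n = n·v/(2L) = 2·202.2/(2·0.583) = 346.8268 Hz.
f_beat = |346.8268 − 352.6| = 5.77 Hz.

5.77 Hz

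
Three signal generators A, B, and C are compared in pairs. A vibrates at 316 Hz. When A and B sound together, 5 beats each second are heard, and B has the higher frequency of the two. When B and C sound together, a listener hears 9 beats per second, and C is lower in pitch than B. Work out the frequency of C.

B is above A, so f_B = 316 + 5 = 321 Hz.
C is below B, so f_C = 321 − 9 = 312 Hz.

312 Hz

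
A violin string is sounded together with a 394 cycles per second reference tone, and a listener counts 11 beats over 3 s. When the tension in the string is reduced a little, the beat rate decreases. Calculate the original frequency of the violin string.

397.6667 Hz

Beat frequency = 11/3 = 3.6667 Hz.
|f − 394| = 3.6667, so the violin string was at either 390.3333 Hz or 397.6667 Hz.
Lower tension means lower frequency; the adjustment lowers the violin string's frequency.
The beat rate fell, so the adjustment moved the violin string toward 394 Hz — it must have started above the reference.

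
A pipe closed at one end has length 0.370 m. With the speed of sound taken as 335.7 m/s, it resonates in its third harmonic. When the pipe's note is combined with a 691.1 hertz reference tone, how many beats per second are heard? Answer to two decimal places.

10.63 Hz

Closed pipe (odd harmonics): f_n = n·v/(4L) = 3·335.7/(4·0.370) = 680.4730 Hz.
f_beat = |680.4730 − 691.1| = 10.63 Hz.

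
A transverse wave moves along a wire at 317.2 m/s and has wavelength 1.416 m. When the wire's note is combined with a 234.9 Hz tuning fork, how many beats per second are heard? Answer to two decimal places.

Source frequency f = v/λ = 317.2/1.416 = 224.0113 Hz.
f_beat = |224.0113 − 234.9| = 10.89 Hz.

10.89 Hz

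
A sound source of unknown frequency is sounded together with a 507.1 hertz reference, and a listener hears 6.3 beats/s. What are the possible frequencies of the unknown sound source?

500.8 Hz or 513.4 Hz

|f − 507.1| = 6.3, so f = 507.1 ± 6.3.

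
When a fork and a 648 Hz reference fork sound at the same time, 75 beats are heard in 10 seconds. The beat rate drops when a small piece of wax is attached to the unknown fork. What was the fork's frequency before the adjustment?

Beat frequency = 75/10 = 7.5 Hz.
|f − 648| = 7.5, so the fork was at either 640.5 Hz or 655.5 Hz.
Loading a fork with wax lowers its frequency; the adjustment lowers the fork's frequency.
The beat rate fell, so the adjustment moved the fork toward 648 Hz — it must have started above the reference.

655.5 Hz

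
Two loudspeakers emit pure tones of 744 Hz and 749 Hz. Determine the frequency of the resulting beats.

5 Hz

The beat frequency equals the magnitude of the frequency difference.
|744 − 749| = 5 Hz.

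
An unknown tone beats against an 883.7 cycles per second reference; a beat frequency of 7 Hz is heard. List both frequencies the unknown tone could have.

|f − 883.7| = 7, so f = 883.7 ± 7.

876.7 Hz or 890.7 Hz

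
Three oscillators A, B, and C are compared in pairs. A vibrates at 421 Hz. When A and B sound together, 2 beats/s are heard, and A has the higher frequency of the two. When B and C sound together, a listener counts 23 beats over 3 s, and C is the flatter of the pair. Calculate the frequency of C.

B is below A, so f_B = 421 − 2 = 419 Hz.
B–C: Beat frequency = 23/3 = 7.6667 Hz.
C is below B, so f_C = 419 − 7.6667 = 411.3333 Hz.

411.3333 Hz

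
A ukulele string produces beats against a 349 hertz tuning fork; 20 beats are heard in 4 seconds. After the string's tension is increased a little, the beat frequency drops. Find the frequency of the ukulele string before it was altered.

Beat frequency = 20/4 = 5 Hz.
|f − 349| = 5, so the ukulele string was at either 344 Hz or 354 Hz.
Higher tension means higher frequency; the adjustment raises the ukulele string's frequency.
The beat rate fell, so the adjustment moved the ukulele string toward 349 Hz — it must have started below the reference.

344 Hz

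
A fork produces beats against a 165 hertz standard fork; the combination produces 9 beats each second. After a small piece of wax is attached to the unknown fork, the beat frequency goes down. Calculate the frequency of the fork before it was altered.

|f − 165| = 9, so the fork was at either 156 Hz or 174 Hz.
Loading a fork with wax lowers its frequency; the adjustment lowers the fork's frequency.
The beat rate fell, so the adjustment moved the fork toward 165 Hz — it must have started above the reference.

174 Hz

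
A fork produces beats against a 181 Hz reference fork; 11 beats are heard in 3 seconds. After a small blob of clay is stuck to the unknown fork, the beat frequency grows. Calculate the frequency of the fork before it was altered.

Beat frequency = 11/3 = 3.6667 Hz.
|f − 181| = 3.6667, so the fork was at either 177.3333 Hz or 184.6667 Hz.
Adding mass to a fork lowers its frequency; the adjustment lowers the fork's frequency.
The beat rate rose, so the adjustment moved the fork further from 181 Hz — it was already below the reference.

177.3333 Hz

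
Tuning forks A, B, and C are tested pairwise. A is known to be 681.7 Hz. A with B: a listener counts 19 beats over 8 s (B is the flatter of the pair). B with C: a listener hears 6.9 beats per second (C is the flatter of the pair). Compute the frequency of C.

A–B: Beat frequency = 19/8 = 2.375 Hz.
B is below A, so f_B = 681.7 − 2.375 = 679.325 Hz.
C is below B, so f_C = 679.325 − 6.9 = 672.425 Hz.

672.425 Hz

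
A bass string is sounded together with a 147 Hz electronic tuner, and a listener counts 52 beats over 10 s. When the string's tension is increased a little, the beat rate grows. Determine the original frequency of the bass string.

Beat frequency = 52/10 = 5.2 Hz.
|f − 147| = 5.2, so the bass string was at either 141.8 Hz or 152.2 Hz.
Higher tension means higher frequency; the adjustment raises the bass string's frequency.
The beat rate rose, so the adjustment moved the bass string further from 147 Hz — it was already above the reference.

152.2 Hz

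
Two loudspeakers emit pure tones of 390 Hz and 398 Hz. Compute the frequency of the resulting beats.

Beats arise from superposition of two nearby frequencies; the beat rate is |f₁ − f₂|.
|390 − 398| = 8 Hz.

8 Hz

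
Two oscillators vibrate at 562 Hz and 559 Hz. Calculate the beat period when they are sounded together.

f_beat = |562 − 559| = 3 Hz.
Beat period T = 1 / f_beat = 1 / 3 s.

0.333 s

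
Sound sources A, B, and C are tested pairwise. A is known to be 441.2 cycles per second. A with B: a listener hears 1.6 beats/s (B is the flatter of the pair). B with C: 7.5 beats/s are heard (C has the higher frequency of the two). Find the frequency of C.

447.1 Hz

B is below A, so f_B = 441.2 − 1.6 = 439.6 Hz.
C is above B, so f_C = 439.6 + 7.5 = 447.1 Hz.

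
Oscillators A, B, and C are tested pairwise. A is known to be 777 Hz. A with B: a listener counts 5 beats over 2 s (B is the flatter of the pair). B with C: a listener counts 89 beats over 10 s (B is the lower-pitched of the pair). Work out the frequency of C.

A–B: Beat frequency = 5/2 = 2.5 Hz.
B is below A, so f_B = 777 − 2.5 = 774.5 Hz.
B–C: Beat frequency = 89/10 = 8.9 Hz.
C is above B, so f_C = 774.5 + 8.9 = 783.4 Hz.

783.4 Hz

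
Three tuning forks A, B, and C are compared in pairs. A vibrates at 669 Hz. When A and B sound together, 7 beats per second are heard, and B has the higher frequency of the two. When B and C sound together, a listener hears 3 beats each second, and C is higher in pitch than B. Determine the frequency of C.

B is above A, so f_B = 669 + 7 = 676 Hz.
C is above B, so f_C = 676 + 3 = 679 Hz.

679 Hz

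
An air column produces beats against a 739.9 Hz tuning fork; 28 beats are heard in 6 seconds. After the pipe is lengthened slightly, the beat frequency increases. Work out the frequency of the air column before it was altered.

Beat frequency = 28/6 = 4.6667 Hz.
|f − 739.9| = 4.6667, so the air column was at either 735.2333 Hz or 744.5667 Hz.
A longer pipe has a lower fundamental; the adjustment lowers the air column's frequency.
The beat rate rose, so the adjustment moved the air column further from 739.9 Hz — it was already below the reference.

735.2333 Hz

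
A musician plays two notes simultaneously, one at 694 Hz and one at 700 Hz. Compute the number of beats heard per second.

The beat frequency equals the magnitude of the frequency difference.
|694 − 700| = 6 Hz.

6 Hz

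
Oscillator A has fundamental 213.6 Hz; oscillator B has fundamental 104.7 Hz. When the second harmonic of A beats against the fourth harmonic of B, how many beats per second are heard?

8.4 Hz

Second harmonic of the first: 2·213.6 = 427.2 Hz.
Fourth harmonic of the second: 4·104.7 = 418.8 Hz.
f_beat = |427.2 − 418.8| = 8.4 Hz.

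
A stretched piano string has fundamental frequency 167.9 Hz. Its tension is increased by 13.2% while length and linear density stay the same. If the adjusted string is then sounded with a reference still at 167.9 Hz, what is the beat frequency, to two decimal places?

10.74 Hz

For a string, f ∝ √T, so the new frequency is 167.9·√1.132 = 178.6380 Hz.
f_beat = |178.6380 − 167.9| = 10.74 Hz.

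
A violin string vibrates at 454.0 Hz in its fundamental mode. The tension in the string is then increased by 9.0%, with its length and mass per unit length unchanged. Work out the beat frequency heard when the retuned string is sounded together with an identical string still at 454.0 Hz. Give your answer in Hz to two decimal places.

19.99 Hz

For a string, f ∝ √T, so the new frequency is 454.0·√1.090 = 473.9899 Hz.
f_beat = |473.9899 − 454.0| = 19.99 Hz.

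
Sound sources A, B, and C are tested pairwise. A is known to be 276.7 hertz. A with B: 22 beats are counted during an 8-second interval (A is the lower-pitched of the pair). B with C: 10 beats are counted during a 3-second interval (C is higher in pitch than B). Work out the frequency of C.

A–B: Beat frequency = 22/8 = 2.75 Hz.
B is above A, so f_B = 276.7 + 2.75 = 279.45 Hz.
B–C: Beat frequency = 10/3 = 3.3333 Hz.
C is above B, so f_C = 279.45 + 3.3333 = 282.7833 Hz.

282.7833 Hz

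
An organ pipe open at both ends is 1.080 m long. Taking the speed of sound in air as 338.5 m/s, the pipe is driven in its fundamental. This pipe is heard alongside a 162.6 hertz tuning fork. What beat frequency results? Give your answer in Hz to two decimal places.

Open pipe: f_n = n·v/(2L) = 1·338.5/(2·1.080) = 156.7130 Hz.
f_beat = |156.7130 − 162.6| = 5.89 Hz.

5.89 Hz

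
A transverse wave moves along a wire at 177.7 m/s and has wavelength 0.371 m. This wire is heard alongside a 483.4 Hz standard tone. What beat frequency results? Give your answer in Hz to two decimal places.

4.42 Hz

Source frequency f = v/λ = 177.7/0.371 = 478.9757 Hz.
f_beat = |478.9757 − 483.4| = 4.42 Hz.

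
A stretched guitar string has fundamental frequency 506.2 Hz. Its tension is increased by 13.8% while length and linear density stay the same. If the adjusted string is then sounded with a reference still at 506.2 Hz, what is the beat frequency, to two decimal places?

For a string, f ∝ √T, so the new frequency is 506.2·√1.138 = 539.9994 Hz.
f_beat = |539.9994 − 506.2| = 33.80 Hz.

33.80 Hz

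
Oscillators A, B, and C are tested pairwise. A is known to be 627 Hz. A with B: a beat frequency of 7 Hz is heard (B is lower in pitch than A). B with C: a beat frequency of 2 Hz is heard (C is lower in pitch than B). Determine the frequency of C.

B is below A, so f_B = 627 − 7 = 620 Hz.
C is below B, so f_C = 620 − 2 = 618 Hz.

618 Hz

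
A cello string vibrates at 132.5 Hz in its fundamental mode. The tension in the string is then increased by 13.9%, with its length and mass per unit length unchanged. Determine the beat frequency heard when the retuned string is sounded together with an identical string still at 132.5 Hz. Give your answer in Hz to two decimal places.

For a string, f ∝ √T, so the new frequency is 132.5·√1.139 = 141.4092 Hz.
f_beat = |141.4092 − 132.5| = 8.91 Hz.

8.91 Hz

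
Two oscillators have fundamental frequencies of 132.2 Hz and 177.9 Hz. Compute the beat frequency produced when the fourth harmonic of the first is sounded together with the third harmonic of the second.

4.9 Hz

Fourth harmonic of the first: 4·132.2 = 528.8 Hz.
Third harmonic of the second: 3·177.9 = 533.7 Hz.
f_beat = |528.8 − 533.7| = 4.9 Hz.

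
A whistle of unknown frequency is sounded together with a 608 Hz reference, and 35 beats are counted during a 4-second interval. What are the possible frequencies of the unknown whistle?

599.25 Hz or 616.75 Hz

Beat frequency = 35/4 = 8.75 Hz.
|f − 608| = 8.75, so f = 608 ± 8.75.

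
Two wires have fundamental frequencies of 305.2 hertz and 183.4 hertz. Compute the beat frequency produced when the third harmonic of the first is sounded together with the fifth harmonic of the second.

1.4 Hz

Third harmonic of the first: 3·305.2 = 915.6 Hz.
Fifth harmonic of the second: 5·183.4 = 917.0 Hz.
f_beat = |915.6 − 917.0| = 1.4 Hz.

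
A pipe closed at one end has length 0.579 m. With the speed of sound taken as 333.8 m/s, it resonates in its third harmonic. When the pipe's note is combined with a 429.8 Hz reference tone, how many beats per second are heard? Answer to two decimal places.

Closed pipe (odd harmonics): f_n = n·v/(4L) = 3·333.8/(4·0.579) = 432.3834 Hz.
f_beat = |432.3834 − 429.8| = 2.58 Hz.

2.58 Hz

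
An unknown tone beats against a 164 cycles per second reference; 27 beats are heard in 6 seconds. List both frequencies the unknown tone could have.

Beat frequency = 27/6 = 4.5 Hz.
|f − 164| = 4.5, so f = 164 ± 4.5.

159.5 Hz or 168.5 Hz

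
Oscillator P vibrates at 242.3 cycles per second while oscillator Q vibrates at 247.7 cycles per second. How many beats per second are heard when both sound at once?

Beats arise from superposition of two nearby frequencies; the beat rate is |f₁ − f₂|.
|242.3 − 247.7| = 5.4 Hz.

5.4 Hz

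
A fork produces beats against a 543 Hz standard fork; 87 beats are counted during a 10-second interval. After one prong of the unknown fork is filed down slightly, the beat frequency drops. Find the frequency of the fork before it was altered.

534.3 Hz

Beat frequency = 87/10 = 8.7 Hz.
|f − 543| = 8.7, so the fork was at either 534.3 Hz or 551.7 Hz.
Filing a prong removes mass and raises the fork's frequency; the adjustment raises the fork's frequency.
The beat rate fell, so the adjustment moved the fork toward 543 Hz — it must have started below the reference.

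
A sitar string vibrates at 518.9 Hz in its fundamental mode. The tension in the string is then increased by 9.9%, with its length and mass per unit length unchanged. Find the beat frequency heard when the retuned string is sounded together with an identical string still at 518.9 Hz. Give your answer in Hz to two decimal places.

25.08 Hz

For a string, f ∝ √T, so the new frequency is 518.9·√1.099 = 543.9795 Hz.
f_beat = |543.9795 − 518.9| = 25.08 Hz.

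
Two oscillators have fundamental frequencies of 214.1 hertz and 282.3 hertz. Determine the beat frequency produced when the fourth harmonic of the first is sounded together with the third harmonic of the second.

9.5 Hz

Fourth harmonic of the first: 4·214.1 = 856.4 Hz.
Third harmonic of the second: 3·282.3 = 846.9 Hz.
f_beat = |856.4 − 846.9| = 9.5 Hz.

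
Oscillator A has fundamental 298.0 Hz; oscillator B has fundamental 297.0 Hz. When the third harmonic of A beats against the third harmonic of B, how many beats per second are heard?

Third harmonic of the first: 3·298.0 = 894.0 Hz.
Third harmonic of the second: 3·297.0 = 891.0 Hz.
f_beat = |894.0 − 891.0| = 3.0 Hz.

3.0 Hz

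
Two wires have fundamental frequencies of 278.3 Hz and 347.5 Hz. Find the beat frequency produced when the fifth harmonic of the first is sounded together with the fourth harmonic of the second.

Fifth harmonic of the first: 5·278.3 = 1391.5 Hz.
Fourth harmonic of the second: 4·347.5 = 1390.0 Hz.
f_beat = |1391.5 − 1390.0| = 1.5 Hz.

1.5 Hz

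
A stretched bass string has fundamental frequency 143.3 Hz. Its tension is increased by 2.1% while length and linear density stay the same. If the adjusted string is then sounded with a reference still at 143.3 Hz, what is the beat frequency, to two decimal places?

1.50 Hz

For a string, f ∝ √T, so the new frequency is 143.3·√1.021 = 144.7968 Hz.
f_beat = |144.7968 − 143.3| = 1.50 Hz.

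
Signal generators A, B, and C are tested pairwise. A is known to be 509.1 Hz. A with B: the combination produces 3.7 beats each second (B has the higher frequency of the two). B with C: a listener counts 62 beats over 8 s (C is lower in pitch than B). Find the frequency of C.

505.05 Hz

B is above A, so f_B = 509.1 + 3.7 = 512.8 Hz.
B–C: Beat frequency = 62/8 = 7.75 Hz.
C is below B, so f_C = 512.8 − 7.75 = 505.05 Hz.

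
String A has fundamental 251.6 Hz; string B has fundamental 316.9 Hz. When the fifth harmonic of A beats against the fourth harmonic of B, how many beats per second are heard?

9.6 Hz

Fifth harmonic of the first: 5·251.6 = 1258.0 Hz.
Fourth harmonic of the second: 4·316.9 = 1267.6 Hz.
f_beat = |1258.0 − 1267.6| = 9.6 Hz.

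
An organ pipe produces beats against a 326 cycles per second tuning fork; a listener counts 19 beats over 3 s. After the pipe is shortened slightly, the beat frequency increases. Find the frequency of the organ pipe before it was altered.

Beat frequency = 19/3 = 6.3333 Hz.
|f − 326| = 6.3333, so the organ pipe was at either 319.6667 Hz or 332.3333 Hz.
A shorter pipe has a higher fundamental; the adjustment raises the organ pipe's frequency.
The beat rate rose, so the adjustment moved the organ pipe further from 326 Hz — it was already above the reference.

332.3333 Hz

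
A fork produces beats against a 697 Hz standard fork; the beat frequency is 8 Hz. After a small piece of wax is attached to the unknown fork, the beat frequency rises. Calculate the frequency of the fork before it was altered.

|f − 697| = 8, so the fork was at either 689 Hz or 705 Hz.
Loading a fork with wax lowers its frequency; the adjustment lowers the fork's frequency.
The beat rate rose, so the adjustment moved the fork further from 697 Hz — it was already below the reference.

689 Hz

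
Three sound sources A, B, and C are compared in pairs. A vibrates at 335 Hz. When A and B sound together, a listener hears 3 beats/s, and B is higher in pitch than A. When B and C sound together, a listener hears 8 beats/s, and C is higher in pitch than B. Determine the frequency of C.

B is above A, so f_B = 335 + 3 = 338 Hz.
C is above B, so f_C = 338 + 8 = 346 Hz.

346 Hz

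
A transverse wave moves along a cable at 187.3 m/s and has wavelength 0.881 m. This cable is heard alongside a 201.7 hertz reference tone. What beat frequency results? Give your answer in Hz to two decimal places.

Source frequency f = v/λ = 187.3/0.881 = 212.5993 Hz.
f_beat = |212.5993 − 201.7| = 10.90 Hz.

10.90 Hz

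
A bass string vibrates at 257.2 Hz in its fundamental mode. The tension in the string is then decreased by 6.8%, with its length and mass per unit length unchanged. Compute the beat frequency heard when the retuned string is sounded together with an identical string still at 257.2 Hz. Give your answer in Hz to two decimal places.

For a string, f ∝ √T, so the new frequency is 257.2·√0.932 = 248.3013 Hz.
f_beat = |248.3013 − 257.2| = 8.90 Hz.

8.90 Hz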